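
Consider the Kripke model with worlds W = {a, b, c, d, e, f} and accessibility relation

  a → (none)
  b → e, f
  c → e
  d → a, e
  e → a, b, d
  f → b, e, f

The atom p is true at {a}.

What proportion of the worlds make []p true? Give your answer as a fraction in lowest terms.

1/6

a: no successors, so []p holds vacuously. ✓
b: successors {e, f}; p there: e:F, f:F. ✗
c: successors {e}; p there: e:F. ✗
d: successors {a, e}; p there: a:T, e:F. ✗
e: successors {a, b, d}; p there: a:T, b:F, d:F. ✗
f: successors {b, e, f}; p there: b:F, e:F, f:F. ✗
That's 1 of 6 worlds, so 1/6.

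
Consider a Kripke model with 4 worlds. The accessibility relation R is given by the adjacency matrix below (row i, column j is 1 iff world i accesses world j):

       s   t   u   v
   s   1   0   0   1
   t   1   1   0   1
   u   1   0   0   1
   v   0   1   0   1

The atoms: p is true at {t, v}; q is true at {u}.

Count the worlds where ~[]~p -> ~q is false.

1

s: ~[]~p is T, ~q is T. ✓
t: ~[]~p is T, ~q is T. ✓
u: ~[]~p is T, ~q is F. ✗
v: ~[]~p is T, ~q is T. ✓
Satisfying worlds: {s, t, v}.
So ~[]~p -> ~q fails at the other 1 world.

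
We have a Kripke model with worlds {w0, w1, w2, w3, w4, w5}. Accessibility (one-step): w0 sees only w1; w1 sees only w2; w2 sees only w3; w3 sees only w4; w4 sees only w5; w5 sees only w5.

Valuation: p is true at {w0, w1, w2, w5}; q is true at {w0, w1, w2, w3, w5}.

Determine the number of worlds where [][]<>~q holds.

1

w0: successors {w1}; []<>~q there: w1:F. ✗
w1: successors {w2}; []<>~q there: w2:T. ✓
w2: successors {w3}; []<>~q there: w3:F. ✗
w3: successors {w4}; []<>~q there: w4:F. ✗
w4: successors {w5}; []<>~q there: w5:F. ✗
w5: successors {w5}; []<>~q there: w5:F. ✗
Satisfying worlds: {w1}.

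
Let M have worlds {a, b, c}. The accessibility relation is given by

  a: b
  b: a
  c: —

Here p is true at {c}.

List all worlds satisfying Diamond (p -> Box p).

a: successors {b}; p -> Box p there: b:T. ✓
b: successors {a}; p -> Box p there: a:T. ✓
c: no successors, so Diamond (p -> Box p) fails. ✗

{a, b}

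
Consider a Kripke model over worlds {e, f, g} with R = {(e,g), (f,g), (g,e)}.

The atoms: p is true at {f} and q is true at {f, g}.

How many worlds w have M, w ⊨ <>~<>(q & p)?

3

e: successors {g}; ~<>(q & p) there: g:T. ✓
f: successors {g}; ~<>(q & p) there: g:T. ✓
g: successors {e}; ~<>(q & p) there: e:T. ✓
Satisfying worlds: {e, f, g}.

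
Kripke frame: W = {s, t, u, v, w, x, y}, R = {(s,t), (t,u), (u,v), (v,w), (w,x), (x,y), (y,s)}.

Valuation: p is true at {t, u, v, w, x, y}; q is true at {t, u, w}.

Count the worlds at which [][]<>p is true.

6

s: successors {t}; []<>p there: t:T. ✓
t: successors {u}; []<>p there: u:T. ✓
u: successors {v}; []<>p there: v:T. ✓
v: successors {w}; []<>p there: w:T. ✓
w: successors {x}; []<>p there: x:F. ✗
x: successors {y}; []<>p there: y:T. ✓
y: successors {s}; []<>p there: s:T. ✓
Satisfying worlds: {s, t, u, v, x, y}.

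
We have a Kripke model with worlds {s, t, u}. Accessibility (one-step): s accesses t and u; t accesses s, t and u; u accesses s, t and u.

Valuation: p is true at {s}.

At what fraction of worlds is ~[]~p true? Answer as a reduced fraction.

2/3

s: []~p is T. ✗
t: []~p is F. ✓
u: []~p is F. ✓
That's 2 of 3 worlds, so 2/3.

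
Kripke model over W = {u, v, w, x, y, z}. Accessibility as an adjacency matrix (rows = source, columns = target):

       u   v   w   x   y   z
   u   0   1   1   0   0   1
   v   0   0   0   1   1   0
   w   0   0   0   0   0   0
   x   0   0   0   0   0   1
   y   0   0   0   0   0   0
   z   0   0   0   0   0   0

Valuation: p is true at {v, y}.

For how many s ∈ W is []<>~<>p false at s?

u: successors {v, w, z}; <>~<>p there: v:T, w:F, z:F. ✗
v: successors {x, y}; <>~<>p there: x:T, y:F. ✗
w: no successors, so []<>~<>p holds vacuously. ✓
x: successors {z}; <>~<>p there: z:F. ✗
y: no successors, so []<>~<>p holds vacuously. ✓
z: no successors, so []<>~<>p holds vacuously. ✓
Satisfying worlds: {w, y, z}.
So []<>~<>p fails at the other 3 worlds.

3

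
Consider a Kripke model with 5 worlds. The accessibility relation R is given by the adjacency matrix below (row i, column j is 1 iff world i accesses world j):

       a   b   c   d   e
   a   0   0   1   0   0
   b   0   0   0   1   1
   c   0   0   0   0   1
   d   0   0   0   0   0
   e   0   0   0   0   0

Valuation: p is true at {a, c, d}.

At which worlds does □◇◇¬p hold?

{d, e}

a: successors {c}; ◇◇¬p there: c:F. ✗
b: successors {d, e}; ◇◇¬p there: d:F, e:F. ✗
c: successors {e}; ◇◇¬p there: e:F. ✗
d: no successors, so □◇◇¬p holds vacuously. ✓
e: no successors, so □◇◇¬p holds vacuously. ✓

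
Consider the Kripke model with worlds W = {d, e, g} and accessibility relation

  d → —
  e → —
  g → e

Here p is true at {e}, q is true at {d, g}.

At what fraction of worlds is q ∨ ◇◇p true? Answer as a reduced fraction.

2/3

d: q is T, ◇◇p is F. ✓
e: q is F, ◇◇p is F. ✗
g: q is T, ◇◇p is F. ✓
That's 2 of 3 worlds, so 2/3.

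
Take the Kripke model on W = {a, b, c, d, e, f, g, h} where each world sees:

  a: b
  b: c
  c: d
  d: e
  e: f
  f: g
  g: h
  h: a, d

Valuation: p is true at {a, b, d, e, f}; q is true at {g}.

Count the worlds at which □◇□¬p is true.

a: successors {b}; ◇□¬p there: b:F. ✗
b: successors {c}; ◇□¬p there: c:F. ✗
c: successors {d}; ◇□¬p there: d:F. ✗
d: successors {e}; ◇□¬p there: e:T. ✓
e: successors {f}; ◇□¬p there: f:T. ✓
f: successors {g}; ◇□¬p there: g:F. ✗
g: successors {h}; ◇□¬p there: h:F. ✗
h: successors {a, d}; ◇□¬p there: a:T, d:F. ✗
Satisfying worlds: {d, e}.

2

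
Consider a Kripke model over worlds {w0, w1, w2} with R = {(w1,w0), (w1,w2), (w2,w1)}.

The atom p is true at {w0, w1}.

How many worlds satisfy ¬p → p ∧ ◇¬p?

w0: ¬p is F, p ∧ ◇¬p is F. ✓
w1: ¬p is F, p ∧ ◇¬p is T. ✓
w2: ¬p is T, p ∧ ◇¬p is F. ✗
Satisfying worlds: {w0, w1}.

2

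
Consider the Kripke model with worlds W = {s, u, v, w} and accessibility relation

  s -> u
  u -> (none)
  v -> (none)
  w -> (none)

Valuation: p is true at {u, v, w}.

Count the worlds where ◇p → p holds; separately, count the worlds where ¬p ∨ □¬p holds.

3 and 4

For ◇p → p:
s: ◇p is T, p is F. ✗
u: ◇p is F, p is T. ✓
v: ◇p is F, p is T. ✓
w: ◇p is F, p is T. ✓
— 3 worlds.
For ¬p ∨ □¬p:
s: ¬p is T, □¬p is F. ✓
u: ¬p is F, □¬p is T. ✓
v: ¬p is F, □¬p is T. ✓
w: ¬p is F, □¬p is T. ✓
— 4 worlds.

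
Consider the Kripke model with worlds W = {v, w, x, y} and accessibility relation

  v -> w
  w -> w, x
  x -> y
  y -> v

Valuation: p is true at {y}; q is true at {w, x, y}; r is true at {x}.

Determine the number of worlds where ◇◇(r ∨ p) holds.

v: successors {w}; ◇(r ∨ p) there: w:T. ✓
w: successors {w, x}; ◇(r ∨ p) there: w:T, x:T. ✓
x: successors {y}; ◇(r ∨ p) there: y:F. ✗
y: successors {v}; ◇(r ∨ p) there: v:F. ✗
Satisfying worlds: {v, w}.

2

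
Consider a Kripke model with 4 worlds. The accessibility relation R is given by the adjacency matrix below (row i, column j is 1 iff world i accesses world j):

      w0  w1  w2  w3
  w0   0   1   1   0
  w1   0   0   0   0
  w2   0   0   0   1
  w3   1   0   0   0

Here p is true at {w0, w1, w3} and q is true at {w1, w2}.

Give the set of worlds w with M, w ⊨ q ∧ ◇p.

w0: q is F, ◇p is T. ✗
w1: q is T, ◇p is F. ✗
w2: q is T, ◇p is T. ✓
w3: q is F, ◇p is T. ✗

{w2}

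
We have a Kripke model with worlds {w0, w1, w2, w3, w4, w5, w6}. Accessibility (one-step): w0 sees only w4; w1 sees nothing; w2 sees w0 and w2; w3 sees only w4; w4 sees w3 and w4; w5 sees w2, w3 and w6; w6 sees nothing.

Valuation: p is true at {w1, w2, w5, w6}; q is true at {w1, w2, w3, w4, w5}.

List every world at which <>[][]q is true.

w0: successors {w4}; [][]q there: w4:T. ✓
w1: no successors, so <>[][]q fails. ✗
w2: successors {w0, w2}; [][]q there: w0:T, w2:F. ✓
w3: successors {w4}; [][]q there: w4:T. ✓
w4: successors {w3, w4}; [][]q there: w3:T, w4:T. ✓
w5: successors {w2, w3, w6}; [][]q there: w2:F, w3:T, w6:T. ✓
w6: no successors, so <>[][]q fails. ✗

{w0, w2, w3, w4, w5}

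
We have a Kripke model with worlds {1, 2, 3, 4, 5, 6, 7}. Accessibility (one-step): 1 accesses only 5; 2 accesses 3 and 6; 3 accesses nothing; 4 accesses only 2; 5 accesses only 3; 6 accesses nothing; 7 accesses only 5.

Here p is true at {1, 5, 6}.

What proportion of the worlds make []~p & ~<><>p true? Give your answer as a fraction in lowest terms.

1: []~p is F, ~<><>p is T. ✗
2: []~p is F, ~<><>p is T. ✗
3: []~p is T, ~<><>p is T. ✓
4: []~p is T, ~<><>p is F. ✗
5: []~p is T, ~<><>p is T. ✓
6: []~p is T, ~<><>p is T. ✓
7: []~p is F, ~<><>p is T. ✗
That's 3 of 7 worlds, so 3/7.

3/7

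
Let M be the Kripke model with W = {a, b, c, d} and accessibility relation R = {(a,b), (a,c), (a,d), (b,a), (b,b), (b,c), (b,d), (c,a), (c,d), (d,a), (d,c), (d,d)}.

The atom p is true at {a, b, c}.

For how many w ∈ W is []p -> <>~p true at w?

4

a: []p is F, <>~p is T. ✓
b: []p is F, <>~p is T. ✓
c: []p is F, <>~p is T. ✓
d: []p is F, <>~p is T. ✓
Satisfying worlds: {a, b, c, d}.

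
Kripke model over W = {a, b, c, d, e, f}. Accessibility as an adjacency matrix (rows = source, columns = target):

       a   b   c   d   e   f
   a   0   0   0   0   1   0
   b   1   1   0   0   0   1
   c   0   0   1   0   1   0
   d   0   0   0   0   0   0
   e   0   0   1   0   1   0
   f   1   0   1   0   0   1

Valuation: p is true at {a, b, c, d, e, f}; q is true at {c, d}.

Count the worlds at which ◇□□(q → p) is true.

a: successors {e}; □□(q → p) there: e:T. ✓
b: successors {a, b, f}; □□(q → p) there: a:T, b:T, f:T. ✓
c: successors {c, e}; □□(q → p) there: c:T, e:T. ✓
d: no successors, so ◇□□(q → p) fails. ✗
e: successors {c, e}; □□(q → p) there: c:T, e:T. ✓
f: successors {a, c, f}; □□(q → p) there: a:T, c:T, f:T. ✓
Satisfying worlds: {a, b, c, e, f}.

5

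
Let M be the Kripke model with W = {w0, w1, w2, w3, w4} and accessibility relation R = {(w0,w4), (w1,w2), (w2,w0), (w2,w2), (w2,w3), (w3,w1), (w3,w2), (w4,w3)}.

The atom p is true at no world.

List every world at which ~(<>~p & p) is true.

w0: <>~p & p is F. ✓
w1: <>~p & p is F. ✓
w2: <>~p & p is F. ✓
w3: <>~p & p is F. ✓
w4: <>~p & p is F. ✓

{w0, w1, w2, w3, w4}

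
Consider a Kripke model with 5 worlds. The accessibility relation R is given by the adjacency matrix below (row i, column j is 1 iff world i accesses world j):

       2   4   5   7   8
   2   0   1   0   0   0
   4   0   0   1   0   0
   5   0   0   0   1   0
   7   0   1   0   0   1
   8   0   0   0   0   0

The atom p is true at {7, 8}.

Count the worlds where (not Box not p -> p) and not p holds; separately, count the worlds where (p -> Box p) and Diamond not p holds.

For (not Box not p -> p) and not p:
2: not Box not p -> p is T, not p is T. ✓
4: not Box not p -> p is T, not p is T. ✓
5: not Box not p -> p is F, not p is T. ✗
7: not Box not p -> p is T, not p is F. ✗
8: not Box not p -> p is T, not p is F. ✗
— 2 worlds.
For (p -> Box p) and Diamond not p:
2: p -> Box p is T, Diamond not p is T. ✓
4: p -> Box p is T, Diamond not p is T. ✓
5: p -> Box p is T, Diamond not p is F. ✗
7: p -> Box p is F, Diamond not p is T. ✗
8: p -> Box p is T, Diamond not p is F. ✗
— 2 worlds.

2 and 2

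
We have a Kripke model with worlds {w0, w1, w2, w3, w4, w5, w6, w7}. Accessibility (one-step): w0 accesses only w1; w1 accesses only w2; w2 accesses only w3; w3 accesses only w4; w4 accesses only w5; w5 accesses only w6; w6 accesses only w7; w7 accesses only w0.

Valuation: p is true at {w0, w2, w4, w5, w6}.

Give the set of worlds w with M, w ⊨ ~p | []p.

{w1, w3, w4, w5, w7}

w0: ~p is F, []p is F. ✗
w1: ~p is T, []p is T. ✓
w2: ~p is F, []p is F. ✗
w3: ~p is T, []p is T. ✓
w4: ~p is F, []p is T. ✓
w5: ~p is F, []p is T. ✓
w6: ~p is F, []p is F. ✗
w7: ~p is T, []p is T. ✓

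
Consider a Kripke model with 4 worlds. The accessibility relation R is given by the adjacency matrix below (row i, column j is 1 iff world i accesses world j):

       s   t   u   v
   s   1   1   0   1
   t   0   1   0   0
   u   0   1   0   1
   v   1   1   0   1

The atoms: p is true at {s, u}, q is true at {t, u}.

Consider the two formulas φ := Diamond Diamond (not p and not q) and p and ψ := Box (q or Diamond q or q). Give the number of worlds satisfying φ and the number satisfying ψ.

2 and 4

For Diamond Diamond (not p and not q) and p:
s: Diamond Diamond (not p and not q) is T, p is T. ✓
t: Diamond Diamond (not p and not q) is F, p is F. ✗
u: Diamond Diamond (not p and not q) is T, p is T. ✓
v: Diamond Diamond (not p and not q) is T, p is F. ✗
— 2 worlds.
For Box (q or Diamond q or q):
s: successors {s, t, v}; q or Diamond q or q there: s:T, t:T, v:T. ✓
t: successors {t}; q or Diamond q or q there: t:T. ✓
u: successors {t, v}; q or Diamond q or q there: t:T, v:T. ✓
v: successors {s, t, v}; q or Diamond q or q there: s:T, t:T, v:T. ✓
— 4 worlds.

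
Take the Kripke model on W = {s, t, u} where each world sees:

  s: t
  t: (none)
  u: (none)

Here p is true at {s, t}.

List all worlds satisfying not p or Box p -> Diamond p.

{s}

s: not p or Box p is T, Diamond p is T. ✓
t: not p or Box p is T, Diamond p is F. ✗
u: not p or Box p is T, Diamond p is F. ✗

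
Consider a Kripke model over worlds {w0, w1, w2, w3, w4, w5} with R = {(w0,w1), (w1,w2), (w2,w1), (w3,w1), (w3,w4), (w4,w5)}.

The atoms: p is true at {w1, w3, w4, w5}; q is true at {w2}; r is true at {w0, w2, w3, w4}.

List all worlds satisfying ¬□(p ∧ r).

{w0, w1, w2, w3, w4}

w0: □(p ∧ r) is F. ✓
w1: □(p ∧ r) is F. ✓
w2: □(p ∧ r) is F. ✓
w3: □(p ∧ r) is F. ✓
w4: □(p ∧ r) is F. ✓
w5: □(p ∧ r) is T. ✗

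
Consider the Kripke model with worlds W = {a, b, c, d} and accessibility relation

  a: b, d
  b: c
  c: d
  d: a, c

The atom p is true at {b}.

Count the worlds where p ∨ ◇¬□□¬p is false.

a: p is F, ◇¬□□¬p is T. ✓
b: p is T, ◇¬□□¬p is F. ✓
c: p is F, ◇¬□□¬p is T. ✓
d: p is F, ◇¬□□¬p is F. ✗
Satisfying worlds: {a, b, c}.
So p ∨ ◇¬□□¬p fails at the other 1 world.

1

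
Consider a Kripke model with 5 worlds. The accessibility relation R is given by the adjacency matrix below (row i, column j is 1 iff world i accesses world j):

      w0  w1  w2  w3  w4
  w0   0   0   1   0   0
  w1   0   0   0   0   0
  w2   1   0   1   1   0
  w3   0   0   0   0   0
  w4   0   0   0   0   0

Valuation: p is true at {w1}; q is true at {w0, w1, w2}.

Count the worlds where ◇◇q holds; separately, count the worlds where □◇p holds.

2 and 3

For ◇◇q:
w0: successors {w2}; ◇q there: w2:T. ✓
w1: no successors, so ◇◇q fails. ✗
w2: successors {w0, w2, w3}; ◇q there: w0:T, w2:T, w3:F. ✓
w3: no successors, so ◇◇q fails. ✗
w4: no successors, so ◇◇q fails. ✗
— 2 worlds.
For □◇p:
w0: successors {w2}; ◇p there: w2:F. ✗
w1: no successors, so □◇p holds vacuously. ✓
w2: successors {w0, w2, w3}; ◇p there: w0:F, w2:F, w3:F. ✗
w3: no successors, so □◇p holds vacuously. ✓
w4: no successors, so □◇p holds vacuously. ✓
— 3 worlds.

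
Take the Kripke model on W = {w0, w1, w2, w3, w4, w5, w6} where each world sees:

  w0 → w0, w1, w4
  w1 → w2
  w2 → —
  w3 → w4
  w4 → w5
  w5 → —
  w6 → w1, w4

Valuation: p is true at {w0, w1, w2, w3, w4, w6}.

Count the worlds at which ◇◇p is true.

2

w0: successors {w0, w1, w4}; ◇p there: w0:T, w1:T, w4:F. ✓
w1: successors {w2}; ◇p there: w2:F. ✗
w2: no successors, so ◇◇p fails. ✗
w3: successors {w4}; ◇p there: w4:F. ✗
w4: successors {w5}; ◇p there: w5:F. ✗
w5: no successors, so ◇◇p fails. ✗
w6: successors {w1, w4}; ◇p there: w1:T, w4:F. ✓
Satisfying worlds: {w0, w6}.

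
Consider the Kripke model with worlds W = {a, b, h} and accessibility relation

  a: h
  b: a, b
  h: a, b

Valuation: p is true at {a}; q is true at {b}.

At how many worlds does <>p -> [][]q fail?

a: <>p is F, [][]q is F. ✓
b: <>p is T, [][]q is F. ✗
h: <>p is T, [][]q is F. ✗
Satisfying worlds: {a}.
So <>p -> [][]q fails at the other 2 worlds.

2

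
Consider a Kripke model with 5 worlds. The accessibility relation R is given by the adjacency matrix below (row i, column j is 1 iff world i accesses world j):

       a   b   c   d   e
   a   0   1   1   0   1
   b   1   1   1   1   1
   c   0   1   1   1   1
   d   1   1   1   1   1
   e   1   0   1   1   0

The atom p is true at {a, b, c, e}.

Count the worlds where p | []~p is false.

1

a: p is T, []~p is F. ✓
b: p is T, []~p is F. ✓
c: p is T, []~p is F. ✓
d: p is F, []~p is F. ✗
e: p is T, []~p is F. ✓
Satisfying worlds: {a, b, c, e}.
So p | []~p fails at the other 1 world.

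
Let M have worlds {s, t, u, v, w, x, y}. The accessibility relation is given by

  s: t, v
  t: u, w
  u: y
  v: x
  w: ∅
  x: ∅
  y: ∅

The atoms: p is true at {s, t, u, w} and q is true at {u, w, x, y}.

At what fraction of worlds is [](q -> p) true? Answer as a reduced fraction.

s: successors {t, v}; q -> p there: t:T, v:T. ✓
t: successors {u, w}; q -> p there: u:T, w:T. ✓
u: successors {y}; q -> p there: y:F. ✗
v: successors {x}; q -> p there: x:F. ✗
w: no successors, so [](q -> p) holds vacuously. ✓
x: no successors, so [](q -> p) holds vacuously. ✓
y: no successors, so [](q -> p) holds vacuously. ✓
That's 5 of 7 worlds, so 5/7.

5/7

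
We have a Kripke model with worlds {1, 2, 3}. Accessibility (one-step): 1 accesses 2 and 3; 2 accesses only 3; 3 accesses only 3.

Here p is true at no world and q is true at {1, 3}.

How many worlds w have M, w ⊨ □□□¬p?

1: successors {2, 3}; □□¬p there: 2:T, 3:T. ✓
2: successors {3}; □□¬p there: 3:T. ✓
3: successors {3}; □□¬p there: 3:T. ✓
Satisfying worlds: {1, 2, 3}.

3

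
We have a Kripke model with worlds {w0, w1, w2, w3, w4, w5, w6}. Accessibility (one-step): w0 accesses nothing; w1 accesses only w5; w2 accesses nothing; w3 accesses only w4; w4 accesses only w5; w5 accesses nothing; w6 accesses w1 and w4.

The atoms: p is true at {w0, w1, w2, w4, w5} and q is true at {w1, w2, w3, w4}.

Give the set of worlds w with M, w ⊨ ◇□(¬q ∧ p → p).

{w1, w3, w4, w6}

w0: no successors, so ◇□(¬q ∧ p → p) fails. ✗
w1: successors {w5}; □(¬q ∧ p → p) there: w5:T. ✓
w2: no successors, so ◇□(¬q ∧ p → p) fails. ✗
w3: successors {w4}; □(¬q ∧ p → p) there: w4:T. ✓
w4: successors {w5}; □(¬q ∧ p → p) there: w5:T. ✓
w5: no successors, so ◇□(¬q ∧ p → p) fails. ✗
w6: successors {w1, w4}; □(¬q ∧ p → p) there: w1:T, w4:T. ✓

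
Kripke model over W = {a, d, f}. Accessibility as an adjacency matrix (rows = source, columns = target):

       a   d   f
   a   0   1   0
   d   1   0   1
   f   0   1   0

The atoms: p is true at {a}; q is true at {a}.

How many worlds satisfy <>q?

a: successors {d}; q there: d:F. ✗
d: successors {a, f}; q there: a:T, f:F. ✓
f: successors {d}; q there: d:F. ✗
Satisfying worlds: {d}.

1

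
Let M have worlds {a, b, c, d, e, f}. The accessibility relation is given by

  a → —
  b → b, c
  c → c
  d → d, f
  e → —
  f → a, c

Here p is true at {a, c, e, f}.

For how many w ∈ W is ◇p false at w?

a: no successors, so ◇p fails. ✗
b: successors {b, c}; p there: b:F, c:T. ✓
c: successors {c}; p there: c:T. ✓
d: successors {d, f}; p there: d:F, f:T. ✓
e: no successors, so ◇p fails. ✗
f: successors {a, c}; p there: a:T, c:T. ✓
Satisfying worlds: {b, c, d, f}.
So ◇p fails at the other 2 worlds.

2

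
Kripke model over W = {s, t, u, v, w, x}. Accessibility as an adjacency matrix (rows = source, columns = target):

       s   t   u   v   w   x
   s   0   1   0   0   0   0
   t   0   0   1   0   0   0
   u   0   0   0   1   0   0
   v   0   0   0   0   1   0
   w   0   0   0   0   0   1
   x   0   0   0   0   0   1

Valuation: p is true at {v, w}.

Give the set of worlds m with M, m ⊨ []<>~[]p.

s: successors {t}; <>~[]p there: t:F. ✗
t: successors {u}; <>~[]p there: u:F. ✗
u: successors {v}; <>~[]p there: v:T. ✓
v: successors {w}; <>~[]p there: w:T. ✓
w: successors {x}; <>~[]p there: x:T. ✓
x: successors {x}; <>~[]p there: x:T. ✓

{u, v, w, x}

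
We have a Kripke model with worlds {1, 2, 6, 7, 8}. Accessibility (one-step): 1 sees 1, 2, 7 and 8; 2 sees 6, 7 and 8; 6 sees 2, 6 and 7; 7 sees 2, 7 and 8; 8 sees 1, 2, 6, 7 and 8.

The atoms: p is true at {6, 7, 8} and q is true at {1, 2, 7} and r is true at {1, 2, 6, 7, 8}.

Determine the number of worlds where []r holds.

5

1: successors {1, 2, 7, 8}; r there: 1:T, 2:T, 7:T, 8:T. ✓
2: successors {6, 7, 8}; r there: 6:T, 7:T, 8:T. ✓
6: successors {2, 6, 7}; r there: 2:T, 6:T, 7:T. ✓
7: successors {2, 7, 8}; r there: 2:T, 7:T, 8:T. ✓
8: successors {1, 2, 6, 7, 8}; r there: 1:T, 2:T, 6:T, 7:T, 8:T. ✓
Satisfying worlds: {1, 2, 6, 7, 8}.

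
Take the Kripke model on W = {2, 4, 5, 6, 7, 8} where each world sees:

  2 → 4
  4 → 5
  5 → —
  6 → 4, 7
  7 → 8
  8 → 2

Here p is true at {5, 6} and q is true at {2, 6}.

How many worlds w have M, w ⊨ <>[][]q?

2: successors {4}; [][]q there: 4:T. ✓
4: successors {5}; [][]q there: 5:T. ✓
5: no successors, so <>[][]q fails. ✗
6: successors {4, 7}; [][]q there: 4:T, 7:T. ✓
7: successors {8}; [][]q there: 8:F. ✗
8: successors {2}; [][]q there: 2:F. ✗
Satisfying worlds: {2, 4, 6}.

3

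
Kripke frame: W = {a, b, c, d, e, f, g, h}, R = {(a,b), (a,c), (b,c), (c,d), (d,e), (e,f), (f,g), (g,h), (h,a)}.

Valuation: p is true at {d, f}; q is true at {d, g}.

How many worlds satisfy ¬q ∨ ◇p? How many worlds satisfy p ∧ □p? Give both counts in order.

6 and 0

For ¬q ∨ ◇p:
a: ¬q is T, ◇p is F. ✓
b: ¬q is T, ◇p is F. ✓
c: ¬q is T, ◇p is T. ✓
d: ¬q is F, ◇p is F. ✗
e: ¬q is T, ◇p is T. ✓
f: ¬q is T, ◇p is F. ✓
g: ¬q is F, ◇p is F. ✗
h: ¬q is T, ◇p is F. ✓
— 6 worlds.
For p ∧ □p:
a: p is F, □p is F. ✗
b: p is F, □p is F. ✗
c: p is F, □p is T. ✗
d: p is T, □p is F. ✗
e: p is F, □p is T. ✗
f: p is T, □p is F. ✗
g: p is F, □p is F. ✗
h: p is F, □p is F. ✗
— 0 worlds.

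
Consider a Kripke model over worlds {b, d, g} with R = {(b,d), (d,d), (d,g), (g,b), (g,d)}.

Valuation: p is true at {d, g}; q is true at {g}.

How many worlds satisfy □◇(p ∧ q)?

1

b: successors {d}; ◇(p ∧ q) there: d:T. ✓
d: successors {d, g}; ◇(p ∧ q) there: d:T, g:F. ✗
g: successors {b, d}; ◇(p ∧ q) there: b:F, d:T. ✗
Satisfying worlds: {b}.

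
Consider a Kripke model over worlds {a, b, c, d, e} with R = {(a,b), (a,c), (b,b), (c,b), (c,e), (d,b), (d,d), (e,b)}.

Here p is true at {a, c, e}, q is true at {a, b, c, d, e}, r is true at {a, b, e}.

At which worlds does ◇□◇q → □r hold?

a: ◇□◇q is T, □r is F. ✗
b: ◇□◇q is T, □r is T. ✓
c: ◇□◇q is T, □r is T. ✓
d: ◇□◇q is T, □r is F. ✗
e: ◇□◇q is T, □r is T. ✓

{b, c, e}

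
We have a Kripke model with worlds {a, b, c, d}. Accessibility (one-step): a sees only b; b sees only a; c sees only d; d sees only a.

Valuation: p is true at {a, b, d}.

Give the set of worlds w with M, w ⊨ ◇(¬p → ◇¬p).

a: successors {b}; ¬p → ◇¬p there: b:T. ✓
b: successors {a}; ¬p → ◇¬p there: a:T. ✓
c: successors {d}; ¬p → ◇¬p there: d:T. ✓
d: successors {a}; ¬p → ◇¬p there: a:T. ✓

{a, b, c, d}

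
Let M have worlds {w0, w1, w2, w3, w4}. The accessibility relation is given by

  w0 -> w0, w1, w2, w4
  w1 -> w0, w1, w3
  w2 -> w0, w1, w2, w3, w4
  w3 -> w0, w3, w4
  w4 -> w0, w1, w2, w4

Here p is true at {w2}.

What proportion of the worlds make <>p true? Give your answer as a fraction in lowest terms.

3/5

w0: successors {w0, w1, w2, w4}; p there: w0:F, w1:F, w2:T, w4:F. ✓
w1: successors {w0, w1, w3}; p there: w0:F, w1:F, w3:F. ✗
w2: successors {w0, w1, w2, w3, w4}; p there: w0:F, w1:F, w2:T, w3:F, w4:F. ✓
w3: successors {w0, w3, w4}; p there: w0:F, w3:F, w4:F. ✗
w4: successors {w0, w1, w2, w4}; p there: w0:F, w1:F, w2:T, w4:F. ✓
That's 3 of 5 worlds, so 3/5.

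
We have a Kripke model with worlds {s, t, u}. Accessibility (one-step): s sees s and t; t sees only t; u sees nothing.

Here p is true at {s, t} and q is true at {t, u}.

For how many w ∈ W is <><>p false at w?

s: successors {s, t}; <>p there: s:T, t:T. ✓
t: successors {t}; <>p there: t:T. ✓
u: no successors, so <><>p fails. ✗
Satisfying worlds: {s, t}.
So <><>p fails at the other 1 world.

1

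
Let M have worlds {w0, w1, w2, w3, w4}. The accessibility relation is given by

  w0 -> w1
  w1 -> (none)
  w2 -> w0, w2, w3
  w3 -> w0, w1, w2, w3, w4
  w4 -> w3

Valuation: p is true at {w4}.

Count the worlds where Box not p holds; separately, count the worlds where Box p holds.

4 and 1

For Box not p:
w0: successors {w1}; not p there: w1:T. ✓
w1: no successors, so Box not p holds vacuously. ✓
w2: successors {w0, w2, w3}; not p there: w0:T, w2:T, w3:T. ✓
w3: successors {w0, w1, w2, w3, w4}; not p there: w0:T, w1:T, w2:T, w3:T, w4:F. ✗
w4: successors {w3}; not p there: w3:T. ✓
— 4 worlds.
For Box p:
w0: successors {w1}; p there: w1:F. ✗
w1: no successors, so Box p holds vacuously. ✓
w2: successors {w0, w2, w3}; p there: w0:F, w2:F, w3:F. ✗
w3: successors {w0, w1, w2, w3, w4}; p there: w0:F, w1:F, w2:F, w3:F, w4:T. ✗
w4: successors {w3}; p there: w3:F. ✗
— 1 world.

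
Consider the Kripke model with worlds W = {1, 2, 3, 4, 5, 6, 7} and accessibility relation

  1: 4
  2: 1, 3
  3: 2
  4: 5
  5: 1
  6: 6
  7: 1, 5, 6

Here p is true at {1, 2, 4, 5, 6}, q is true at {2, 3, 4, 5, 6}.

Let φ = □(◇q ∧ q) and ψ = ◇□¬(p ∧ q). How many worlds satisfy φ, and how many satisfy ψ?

3 and 3

For □(◇q ∧ q):
1: successors {4}; ◇q ∧ q there: 4:T. ✓
2: successors {1, 3}; ◇q ∧ q there: 1:F, 3:T. ✗
3: successors {2}; ◇q ∧ q there: 2:T. ✓
4: successors {5}; ◇q ∧ q there: 5:F. ✗
5: successors {1}; ◇q ∧ q there: 1:F. ✗
6: successors {6}; ◇q ∧ q there: 6:T. ✓
7: successors {1, 5, 6}; ◇q ∧ q there: 1:F, 5:F, 6:T. ✗
— 3 worlds.
For ◇□¬(p ∧ q):
1: successors {4}; □¬(p ∧ q) there: 4:F. ✗
2: successors {1, 3}; □¬(p ∧ q) there: 1:F, 3:F. ✗
3: successors {2}; □¬(p ∧ q) there: 2:T. ✓
4: successors {5}; □¬(p ∧ q) there: 5:T. ✓
5: successors {1}; □¬(p ∧ q) there: 1:F. ✗
6: successors {6}; □¬(p ∧ q) there: 6:F. ✗
7: successors {1, 5, 6}; □¬(p ∧ q) there: 1:F, 5:T, 6:F. ✓
— 3 worlds.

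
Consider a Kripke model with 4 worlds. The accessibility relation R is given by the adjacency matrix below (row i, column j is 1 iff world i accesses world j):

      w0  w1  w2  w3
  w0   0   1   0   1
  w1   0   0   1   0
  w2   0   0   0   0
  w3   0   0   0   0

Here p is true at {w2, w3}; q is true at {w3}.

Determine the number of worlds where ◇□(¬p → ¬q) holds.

w0: successors {w1, w3}; □(¬p → ¬q) there: w1:T, w3:T. ✓
w1: successors {w2}; □(¬p → ¬q) there: w2:T. ✓
w2: no successors, so ◇□(¬p → ¬q) fails. ✗
w3: no successors, so ◇□(¬p → ¬q) fails. ✗
Satisfying worlds: {w0, w1}.

2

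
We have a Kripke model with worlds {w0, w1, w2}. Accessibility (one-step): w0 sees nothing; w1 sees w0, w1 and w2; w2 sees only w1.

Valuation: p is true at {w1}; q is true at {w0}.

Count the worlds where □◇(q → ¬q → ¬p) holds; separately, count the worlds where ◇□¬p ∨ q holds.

For □◇(q → ¬q → ¬p):
w0: no successors, so □◇(q → ¬q → ¬p) holds vacuously. ✓
w1: successors {w0, w1, w2}; ◇(q → ¬q → ¬p) there: w0:F, w1:T, w2:T. ✗
w2: successors {w1}; ◇(q → ¬q → ¬p) there: w1:T. ✓
— 2 worlds.
For ◇□¬p ∨ q:
w0: ◇□¬p is F, q is T. ✓
w1: ◇□¬p is T, q is F. ✓
w2: ◇□¬p is F, q is F. ✗
— 2 worlds.

2 and 2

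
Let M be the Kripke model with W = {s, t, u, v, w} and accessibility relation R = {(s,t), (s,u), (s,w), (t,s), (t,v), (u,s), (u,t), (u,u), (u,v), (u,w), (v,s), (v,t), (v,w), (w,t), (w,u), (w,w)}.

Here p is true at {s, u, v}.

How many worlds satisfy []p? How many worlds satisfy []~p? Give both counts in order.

For []p:
s: successors {t, u, w}; p there: t:F, u:T, w:F. ✗
t: successors {s, v}; p there: s:T, v:T. ✓
u: successors {s, t, u, v, w}; p there: s:T, t:F, u:T, v:T, w:F. ✗
v: successors {s, t, w}; p there: s:T, t:F, w:F. ✗
w: successors {t, u, w}; p there: t:F, u:T, w:F. ✗
— 1 world.
For []~p:
s: successors {t, u, w}; ~p there: t:T, u:F, w:T. ✗
t: successors {s, v}; ~p there: s:F, v:F. ✗
u: successors {s, t, u, v, w}; ~p there: s:F, t:T, u:F, v:F, w:T. ✗
v: successors {s, t, w}; ~p there: s:F, t:T, w:T. ✗
w: successors {t, u, w}; ~p there: t:T, u:F, w:T. ✗
— 0 worlds.

1 and 0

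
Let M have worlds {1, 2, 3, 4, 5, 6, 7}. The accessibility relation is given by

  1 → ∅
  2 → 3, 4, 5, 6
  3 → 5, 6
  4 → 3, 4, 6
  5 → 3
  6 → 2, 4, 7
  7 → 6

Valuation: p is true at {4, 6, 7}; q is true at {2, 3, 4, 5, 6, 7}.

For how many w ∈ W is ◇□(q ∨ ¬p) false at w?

1

1: no successors, so ◇□(q ∨ ¬p) fails. ✗
2: successors {3, 4, 5, 6}; □(q ∨ ¬p) there: 3:T, 4:T, 5:T, 6:T. ✓
3: successors {5, 6}; □(q ∨ ¬p) there: 5:T, 6:T. ✓
4: successors {3, 4, 6}; □(q ∨ ¬p) there: 3:T, 4:T, 6:T. ✓
5: successors {3}; □(q ∨ ¬p) there: 3:T. ✓
6: successors {2, 4, 7}; □(q ∨ ¬p) there: 2:T, 4:T, 7:T. ✓
7: successors {6}; □(q ∨ ¬p) there: 6:T. ✓
Satisfying worlds: {2, 3, 4, 5, 6, 7}.
So ◇□(q ∨ ¬p) fails at the other 1 world.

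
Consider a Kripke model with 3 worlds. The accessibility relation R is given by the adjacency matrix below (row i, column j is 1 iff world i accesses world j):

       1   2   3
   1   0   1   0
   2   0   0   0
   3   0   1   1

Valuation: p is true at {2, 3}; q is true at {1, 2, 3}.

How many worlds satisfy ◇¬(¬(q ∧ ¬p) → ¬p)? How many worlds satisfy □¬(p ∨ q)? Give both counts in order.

2 and 1

For ◇¬(¬(q ∧ ¬p) → ¬p):
1: successors {2}; ¬(¬(q ∧ ¬p) → ¬p) there: 2:T. ✓
2: no successors, so ◇¬(¬(q ∧ ¬p) → ¬p) fails. ✗
3: successors {2, 3}; ¬(¬(q ∧ ¬p) → ¬p) there: 2:T, 3:T. ✓
— 2 worlds.
For □¬(p ∨ q):
1: successors {2}; ¬(p ∨ q) there: 2:F. ✗
2: no successors, so □¬(p ∨ q) holds vacuously. ✓
3: successors {2, 3}; ¬(p ∨ q) there: 2:F, 3:F. ✗
— 1 world.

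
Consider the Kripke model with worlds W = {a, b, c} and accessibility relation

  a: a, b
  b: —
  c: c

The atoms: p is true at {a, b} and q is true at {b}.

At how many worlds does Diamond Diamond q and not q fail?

2

a: Diamond Diamond q is T, not q is T. ✓
b: Diamond Diamond q is F, not q is F. ✗
c: Diamond Diamond q is F, not q is T. ✗
Satisfying worlds: {a}.
So Diamond Diamond q and not q fails at the other 2 worlds.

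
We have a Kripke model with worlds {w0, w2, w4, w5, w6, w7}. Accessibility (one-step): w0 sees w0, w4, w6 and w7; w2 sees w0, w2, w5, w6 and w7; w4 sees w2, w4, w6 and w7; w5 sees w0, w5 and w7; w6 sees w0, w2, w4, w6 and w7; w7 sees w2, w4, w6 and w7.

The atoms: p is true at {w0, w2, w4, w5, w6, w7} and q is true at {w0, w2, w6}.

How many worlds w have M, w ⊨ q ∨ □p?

w0: q is T, □p is T. ✓
w2: q is T, □p is T. ✓
w4: q is F, □p is T. ✓
w5: q is F, □p is T. ✓
w6: q is T, □p is T. ✓
w7: q is F, □p is T. ✓
Satisfying worlds: {w0, w2, w4, w5, w6, w7}.

6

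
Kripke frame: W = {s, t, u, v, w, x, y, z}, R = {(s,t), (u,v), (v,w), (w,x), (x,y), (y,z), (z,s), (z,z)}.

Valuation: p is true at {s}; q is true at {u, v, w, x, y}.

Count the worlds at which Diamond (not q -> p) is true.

s: successors {t}; not q -> p there: t:F. ✗
t: no successors, so Diamond (not q -> p) fails. ✗
u: successors {v}; not q -> p there: v:T. ✓
v: successors {w}; not q -> p there: w:T. ✓
w: successors {x}; not q -> p there: x:T. ✓
x: successors {y}; not q -> p there: y:T. ✓
y: successors {z}; not q -> p there: z:F. ✗
z: successors {s, z}; not q -> p there: s:T, z:F. ✓
Satisfying worlds: {u, v, w, x, z}.

5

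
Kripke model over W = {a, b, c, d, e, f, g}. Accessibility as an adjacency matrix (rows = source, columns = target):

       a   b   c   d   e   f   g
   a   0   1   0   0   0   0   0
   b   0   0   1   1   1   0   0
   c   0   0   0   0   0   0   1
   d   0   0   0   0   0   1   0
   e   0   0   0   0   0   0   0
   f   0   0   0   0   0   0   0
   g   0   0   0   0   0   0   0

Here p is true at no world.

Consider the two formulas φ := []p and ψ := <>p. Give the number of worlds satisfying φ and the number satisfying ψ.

For []p:
a: successors {b}; p there: b:F. ✗
b: successors {c, d, e}; p there: c:F, d:F, e:F. ✗
c: successors {g}; p there: g:F. ✗
d: successors {f}; p there: f:F. ✗
e: no successors, so []p holds vacuously. ✓
f: no successors, so []p holds vacuously. ✓
g: no successors, so []p holds vacuously. ✓
— 3 worlds.
For <>p:
a: successors {b}; p there: b:F. ✗
b: successors {c, d, e}; p there: c:F, d:F, e:F. ✗
c: successors {g}; p there: g:F. ✗
d: successors {f}; p there: f:F. ✗
e: no successors, so <>p fails. ✗
f: no successors, so <>p fails. ✗
g: no successors, so <>p fails. ✗
— 0 worlds.

3 and 0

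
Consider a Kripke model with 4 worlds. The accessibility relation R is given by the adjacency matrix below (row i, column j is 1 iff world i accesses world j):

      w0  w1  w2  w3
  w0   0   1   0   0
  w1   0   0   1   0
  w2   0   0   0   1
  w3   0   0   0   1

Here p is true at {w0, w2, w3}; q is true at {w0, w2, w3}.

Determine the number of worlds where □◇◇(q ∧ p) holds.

4

w0: successors {w1}; ◇◇(q ∧ p) there: w1:T. ✓
w1: successors {w2}; ◇◇(q ∧ p) there: w2:T. ✓
w2: successors {w3}; ◇◇(q ∧ p) there: w3:T. ✓
w3: successors {w3}; ◇◇(q ∧ p) there: w3:T. ✓
Satisfying worlds: {w0, w1, w2, w3}.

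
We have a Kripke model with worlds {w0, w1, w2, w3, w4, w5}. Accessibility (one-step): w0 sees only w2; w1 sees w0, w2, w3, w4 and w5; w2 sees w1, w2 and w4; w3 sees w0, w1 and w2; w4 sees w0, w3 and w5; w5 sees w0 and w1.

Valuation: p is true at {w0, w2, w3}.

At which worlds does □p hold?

{w0}

w0: successors {w2}; p there: w2:T. ✓
w1: successors {w0, w2, w3, w4, w5}; p there: w0:T, w2:T, w3:T, w4:F, w5:F. ✗
w2: successors {w1, w2, w4}; p there: w1:F, w2:T, w4:F. ✗
w3: successors {w0, w1, w2}; p there: w0:T, w1:F, w2:T. ✗
w4: successors {w0, w3, w5}; p there: w0:T, w3:T, w5:F. ✗
w5: successors {w0, w1}; p there: w0:T, w1:F. ✗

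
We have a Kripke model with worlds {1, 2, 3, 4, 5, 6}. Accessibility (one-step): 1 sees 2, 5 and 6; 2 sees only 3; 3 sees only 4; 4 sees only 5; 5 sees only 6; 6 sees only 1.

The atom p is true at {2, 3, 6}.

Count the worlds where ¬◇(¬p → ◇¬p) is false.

5

1: ◇(¬p → ◇¬p) is T. ✗
2: ◇(¬p → ◇¬p) is T. ✗
3: ◇(¬p → ◇¬p) is T. ✗
4: ◇(¬p → ◇¬p) is F. ✓
5: ◇(¬p → ◇¬p) is T. ✗
6: ◇(¬p → ◇¬p) is T. ✗
Satisfying worlds: {4}.
So ¬◇(¬p → ◇¬p) fails at the other 5 worlds.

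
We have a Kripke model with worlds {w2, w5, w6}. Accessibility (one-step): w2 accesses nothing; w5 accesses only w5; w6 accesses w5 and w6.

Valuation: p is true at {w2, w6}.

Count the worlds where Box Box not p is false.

w2: no successors, so Box Box not p holds vacuously. ✓
w5: successors {w5}; Box not p there: w5:T. ✓
w6: successors {w5, w6}; Box not p there: w5:T, w6:F. ✗
Satisfying worlds: {w2, w5}.
So Box Box not p fails at the other 1 world.

1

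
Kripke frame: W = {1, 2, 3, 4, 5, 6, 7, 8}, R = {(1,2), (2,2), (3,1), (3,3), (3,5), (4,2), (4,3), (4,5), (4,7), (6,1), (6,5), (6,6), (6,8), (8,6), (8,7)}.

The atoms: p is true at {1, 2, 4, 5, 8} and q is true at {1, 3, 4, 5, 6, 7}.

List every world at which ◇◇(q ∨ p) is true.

{1, 2, 3, 4, 6, 8}

1: successors {2}; ◇(q ∨ p) there: 2:T. ✓
2: successors {2}; ◇(q ∨ p) there: 2:T. ✓
3: successors {1, 3, 5}; ◇(q ∨ p) there: 1:T, 3:T, 5:F. ✓
4: successors {2, 3, 5, 7}; ◇(q ∨ p) there: 2:T, 3:T, 5:F, 7:F. ✓
5: no successors, so ◇◇(q ∨ p) fails. ✗
6: successors {1, 5, 6, 8}; ◇(q ∨ p) there: 1:T, 5:F, 6:T, 8:T. ✓
7: no successors, so ◇◇(q ∨ p) fails. ✗
8: successors {6, 7}; ◇(q ∨ p) there: 6:T, 7:F. ✓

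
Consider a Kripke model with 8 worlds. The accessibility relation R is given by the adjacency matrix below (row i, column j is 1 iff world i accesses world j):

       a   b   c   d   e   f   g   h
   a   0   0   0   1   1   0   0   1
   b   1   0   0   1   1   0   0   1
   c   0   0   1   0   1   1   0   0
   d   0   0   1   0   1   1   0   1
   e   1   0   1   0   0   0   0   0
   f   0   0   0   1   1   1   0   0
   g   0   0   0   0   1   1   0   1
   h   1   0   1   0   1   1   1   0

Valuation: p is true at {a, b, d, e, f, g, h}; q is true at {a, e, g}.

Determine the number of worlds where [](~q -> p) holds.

4

a: successors {d, e, h}; ~q -> p there: d:T, e:T, h:T. ✓
b: successors {a, d, e, h}; ~q -> p there: a:T, d:T, e:T, h:T. ✓
c: successors {c, e, f}; ~q -> p there: c:F, e:T, f:T. ✗
d: successors {c, e, f, h}; ~q -> p there: c:F, e:T, f:T, h:T. ✗
e: successors {a, c}; ~q -> p there: a:T, c:F. ✗
f: successors {d, e, f}; ~q -> p there: d:T, e:T, f:T. ✓
g: successors {e, f, h}; ~q -> p there: e:T, f:T, h:T. ✓
h: successors {a, c, e, f, g}; ~q -> p there: a:T, c:F, e:T, f:T, g:T. ✗
Satisfying worlds: {a, b, f, g}.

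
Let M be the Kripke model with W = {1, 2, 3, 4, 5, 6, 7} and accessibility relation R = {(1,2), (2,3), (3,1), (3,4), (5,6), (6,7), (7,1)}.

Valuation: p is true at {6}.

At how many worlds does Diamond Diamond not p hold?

6

1: successors {2}; Diamond not p there: 2:T. ✓
2: successors {3}; Diamond not p there: 3:T. ✓
3: successors {1, 4}; Diamond not p there: 1:T, 4:F. ✓
4: no successors, so Diamond Diamond not p fails. ✗
5: successors {6}; Diamond not p there: 6:T. ✓
6: successors {7}; Diamond not p there: 7:T. ✓
7: successors {1}; Diamond not p there: 1:T. ✓
Satisfying worlds: {1, 2, 3, 5, 6, 7}.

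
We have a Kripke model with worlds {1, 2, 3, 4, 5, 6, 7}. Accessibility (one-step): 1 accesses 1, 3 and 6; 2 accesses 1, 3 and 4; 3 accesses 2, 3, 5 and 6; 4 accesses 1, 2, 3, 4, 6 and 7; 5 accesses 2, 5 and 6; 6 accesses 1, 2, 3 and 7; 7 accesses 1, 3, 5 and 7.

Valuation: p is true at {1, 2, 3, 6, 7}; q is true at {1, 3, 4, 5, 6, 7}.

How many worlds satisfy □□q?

0

1: successors {1, 3, 6}; □q there: 1:T, 3:F, 6:F. ✗
2: successors {1, 3, 4}; □q there: 1:T, 3:F, 4:F. ✗
3: successors {2, 3, 5, 6}; □q there: 2:T, 3:F, 5:F, 6:F. ✗
4: successors {1, 2, 3, 4, 6, 7}; □q there: 1:T, 2:T, 3:F, 4:F, 6:F, 7:T. ✗
5: successors {2, 5, 6}; □q there: 2:T, 5:F, 6:F. ✗
6: successors {1, 2, 3, 7}; □q there: 1:T, 2:T, 3:F, 7:T. ✗
7: successors {1, 3, 5, 7}; □q there: 1:T, 3:F, 5:F, 7:T. ✗
Satisfying worlds: ∅.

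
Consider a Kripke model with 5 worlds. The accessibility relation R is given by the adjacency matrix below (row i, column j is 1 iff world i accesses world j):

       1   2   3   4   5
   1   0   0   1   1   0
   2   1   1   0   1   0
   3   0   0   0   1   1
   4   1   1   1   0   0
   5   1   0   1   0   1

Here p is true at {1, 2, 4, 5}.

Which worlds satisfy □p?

{2, 3}

1: successors {3, 4}; p there: 3:F, 4:T. ✗
2: successors {1, 2, 4}; p there: 1:T, 2:T, 4:T. ✓
3: successors {4, 5}; p there: 4:T, 5:T. ✓
4: successors {1, 2, 3}; p there: 1:T, 2:T, 3:F. ✗
5: successors {1, 3, 5}; p there: 1:T, 3:F, 5:T. ✗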